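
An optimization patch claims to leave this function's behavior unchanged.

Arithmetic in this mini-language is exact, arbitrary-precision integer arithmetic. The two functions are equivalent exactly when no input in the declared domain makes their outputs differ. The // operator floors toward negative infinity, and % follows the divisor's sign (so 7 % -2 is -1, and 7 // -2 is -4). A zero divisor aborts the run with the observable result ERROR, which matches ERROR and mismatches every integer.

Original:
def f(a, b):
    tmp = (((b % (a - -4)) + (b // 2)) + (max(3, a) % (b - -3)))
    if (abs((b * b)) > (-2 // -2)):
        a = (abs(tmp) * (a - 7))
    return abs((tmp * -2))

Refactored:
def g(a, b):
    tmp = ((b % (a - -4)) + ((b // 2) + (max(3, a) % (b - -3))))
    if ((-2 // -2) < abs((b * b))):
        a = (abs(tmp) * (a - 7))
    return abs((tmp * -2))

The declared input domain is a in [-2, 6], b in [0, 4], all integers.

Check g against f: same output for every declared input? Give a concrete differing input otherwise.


Equivalent — the differences include comparison usage differs, yet no declared input distinguishes the two.
Tracing a=-2, b=1: f: tmp=4, then (abs((b * b)) > (-2 // -2)) is false, then returns 8 | g: tmp=4, then ((-2 // -2) < abs((b * b))) is false, then returns 8 — matching result 8.
Checked all 45 inputs in the declared domain: the outputs agree on every one.
verdict: equivalent


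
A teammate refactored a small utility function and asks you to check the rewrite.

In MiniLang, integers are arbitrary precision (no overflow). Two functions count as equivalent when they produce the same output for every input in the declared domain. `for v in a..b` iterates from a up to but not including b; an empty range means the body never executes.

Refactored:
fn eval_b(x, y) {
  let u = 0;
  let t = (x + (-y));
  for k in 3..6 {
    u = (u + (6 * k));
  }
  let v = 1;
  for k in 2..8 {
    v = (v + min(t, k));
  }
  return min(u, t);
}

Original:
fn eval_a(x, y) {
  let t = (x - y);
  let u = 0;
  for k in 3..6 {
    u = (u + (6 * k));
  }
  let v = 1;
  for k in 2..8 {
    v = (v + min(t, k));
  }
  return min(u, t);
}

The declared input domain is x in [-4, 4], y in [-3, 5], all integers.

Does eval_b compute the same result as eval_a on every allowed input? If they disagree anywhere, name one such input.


The two are interchangeable: arithmetic usage differs, and every declared input agrees.
Tracing x=-2, y=1: eval_a: t=-3, then u=0, then (k=3), then u=18, then (k=4), then u=42, then (k=5), then u=72, then v=1, then (k=2), then v=-2, then (k=3), then v=-5, then (k=4), then v=-8, then (k=5), then v=-11, then (k=6), then v=-14, then (k=7), then v=-17, then returns -3 | eval_b: u=0, then t=-3, then (k=3), then u=18, then (k=4), then u=42, then (k=5), then u=72, then v=1, then (k=2), then v=-2, then (k=3), then v=-5, then (k=4), then v=-8, then (k=5), then v=-11, then (k=6), then v=-14, then (k=7), then v=-17, then returns -3 — matching result -3.
An exhaustive pass over the 81 declared inputs shows identical outputs.
verdict: equivalent


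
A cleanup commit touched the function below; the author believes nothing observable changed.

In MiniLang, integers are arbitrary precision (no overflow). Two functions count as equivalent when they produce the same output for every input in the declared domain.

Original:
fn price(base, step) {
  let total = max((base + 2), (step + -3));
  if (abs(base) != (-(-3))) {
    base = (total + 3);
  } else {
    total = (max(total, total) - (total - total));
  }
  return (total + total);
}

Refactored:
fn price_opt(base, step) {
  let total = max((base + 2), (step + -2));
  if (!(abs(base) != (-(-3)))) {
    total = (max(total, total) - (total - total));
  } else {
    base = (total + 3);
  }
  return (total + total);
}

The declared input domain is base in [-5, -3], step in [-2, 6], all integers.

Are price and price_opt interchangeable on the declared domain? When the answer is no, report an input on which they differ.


Run the pair on base=-5, step=0.
price: total becomes -3; next (abs(base) != (-(-3))) evaluates to true; next base becomes 0; next final value -6
price_opt: total becomes -2; next (!(abs(base) != (-(-3)))) evaluates to false; next base becomes 1; next final value -4
-6 != -4, so the rewrite changes behavior.
verdict: not equivalent; witness: base=-5, step=0


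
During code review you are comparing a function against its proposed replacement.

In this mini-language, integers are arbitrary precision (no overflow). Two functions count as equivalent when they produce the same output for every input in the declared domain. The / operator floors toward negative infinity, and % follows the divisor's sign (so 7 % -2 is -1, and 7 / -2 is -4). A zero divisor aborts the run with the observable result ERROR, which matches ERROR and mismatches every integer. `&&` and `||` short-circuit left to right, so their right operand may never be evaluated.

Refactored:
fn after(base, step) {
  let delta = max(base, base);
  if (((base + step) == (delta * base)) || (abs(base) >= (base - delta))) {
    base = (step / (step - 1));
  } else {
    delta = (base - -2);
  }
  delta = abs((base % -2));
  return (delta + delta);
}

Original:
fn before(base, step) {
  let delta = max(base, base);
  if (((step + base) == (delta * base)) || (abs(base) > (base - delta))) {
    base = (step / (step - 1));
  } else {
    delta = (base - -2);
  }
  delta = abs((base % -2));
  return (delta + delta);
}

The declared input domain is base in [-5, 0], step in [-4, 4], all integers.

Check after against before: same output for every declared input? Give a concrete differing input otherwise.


Evaluate both at base=0, step=1.
before: delta becomes 0; next (((step + base) == (delta * base)) || (abs(base) > (base - delta))) evaluates to false; next delta becomes 2; next delta becomes 0; next final value 0
after: delta becomes 0; next (((base + step) == (delta * base)) || (abs(base) >= (base - delta))) evaluates to true; next hits division by zero so the output is ERROR
0 and ERROR differ, so these are not the same function on this domain.
verdict: not equivalent; witness: base=0, step=1


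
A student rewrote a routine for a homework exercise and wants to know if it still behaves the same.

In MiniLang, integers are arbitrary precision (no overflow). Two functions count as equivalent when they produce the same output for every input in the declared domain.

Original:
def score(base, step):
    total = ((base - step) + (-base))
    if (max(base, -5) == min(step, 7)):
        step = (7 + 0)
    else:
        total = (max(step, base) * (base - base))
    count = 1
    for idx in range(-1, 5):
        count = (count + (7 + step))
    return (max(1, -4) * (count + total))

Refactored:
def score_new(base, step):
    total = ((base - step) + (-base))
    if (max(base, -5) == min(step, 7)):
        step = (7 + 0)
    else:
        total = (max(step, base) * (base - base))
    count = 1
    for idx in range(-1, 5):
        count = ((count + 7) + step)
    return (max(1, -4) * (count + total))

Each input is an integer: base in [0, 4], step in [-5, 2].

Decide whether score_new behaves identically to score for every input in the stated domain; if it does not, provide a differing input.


Comparing the listings, the differences include: same computation, different form.
Tracing base=2, step=-4: score: total becomes 4; next (max(base, -5) == min(step, 7)) evaluates to false; next total becomes 0; next count becomes 1; next at idx=-1:; next count becomes 4; next at idx=0:; next count becomes 7; next at idx=1:; next count becomes 10; next at idx=2:; next count becomes 13; next at idx=3:; next count becomes 16; next at idx=4:; next count becomes 19; next final value 19 | score_new: total becomes 4; next (max(base, -5) == min(step, 7)) evaluates to false; next total becomes 0; next count becomes 1; next at idx=-1:; next count becomes 4; next at idx=0:; next count becomes 7; next at idx=1:; next count becomes 10; next at idx=2:; next count becomes 13; next at idx=3:; next count becomes 16; next at idx=4:; next count becomes 19; next final value 19 — matching result 19.
Every one of the 40 inputs gives matching results.
verdict: equivalent


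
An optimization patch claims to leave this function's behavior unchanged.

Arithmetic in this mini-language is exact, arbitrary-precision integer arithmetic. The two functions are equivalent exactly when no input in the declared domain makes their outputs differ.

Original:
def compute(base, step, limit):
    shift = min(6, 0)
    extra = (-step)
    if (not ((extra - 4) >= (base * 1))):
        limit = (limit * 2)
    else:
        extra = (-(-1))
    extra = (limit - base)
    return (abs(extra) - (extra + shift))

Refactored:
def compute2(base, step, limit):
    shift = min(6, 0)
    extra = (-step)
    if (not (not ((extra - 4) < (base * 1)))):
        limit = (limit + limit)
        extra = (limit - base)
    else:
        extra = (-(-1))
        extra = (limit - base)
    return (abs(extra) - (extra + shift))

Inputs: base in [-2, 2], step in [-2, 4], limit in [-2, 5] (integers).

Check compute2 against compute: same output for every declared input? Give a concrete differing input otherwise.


Equivalent — the differences include statement counts differ, plus arithmetic usage differs, plus boolean connective usage differs, plus constant usage differs, plus comparison usage differs, yet no declared input distinguishes the two.
As a probe, take base=0, step=4, limit=2: compute runs shift = 0; extra = -4; (not ((extra - 4) >= (base * 1))) -> true; limit = 4; extra = 4; return 0; compute2 runs shift = 0; extra = -4; (not (not ((extra - 4) < (base * 1)))) -> true; limit = 4; extra = 4; return 0; both end at 0.
Across all 280 domain points the two functions coincide.
verdict: equivalent


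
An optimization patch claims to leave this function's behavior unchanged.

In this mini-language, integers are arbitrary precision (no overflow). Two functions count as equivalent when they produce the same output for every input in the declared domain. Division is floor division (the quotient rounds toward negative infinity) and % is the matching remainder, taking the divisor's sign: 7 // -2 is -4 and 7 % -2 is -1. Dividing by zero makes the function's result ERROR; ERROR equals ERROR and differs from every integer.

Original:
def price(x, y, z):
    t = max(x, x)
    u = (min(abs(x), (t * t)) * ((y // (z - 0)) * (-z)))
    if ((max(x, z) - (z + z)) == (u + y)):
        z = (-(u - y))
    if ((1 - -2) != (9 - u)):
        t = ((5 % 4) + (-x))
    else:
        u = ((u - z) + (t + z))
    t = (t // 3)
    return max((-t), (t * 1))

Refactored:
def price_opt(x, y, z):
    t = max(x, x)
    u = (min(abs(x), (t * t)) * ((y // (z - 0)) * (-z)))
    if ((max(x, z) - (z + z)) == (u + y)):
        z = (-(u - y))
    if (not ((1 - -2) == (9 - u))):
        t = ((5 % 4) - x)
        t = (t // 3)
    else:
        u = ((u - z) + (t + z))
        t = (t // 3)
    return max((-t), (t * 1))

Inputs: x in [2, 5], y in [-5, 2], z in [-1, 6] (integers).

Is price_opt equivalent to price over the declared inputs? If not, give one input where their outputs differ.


The two are interchangeable: boolean connective usage differs; constant usage differs; comparison usage differs; arithmetic usage differs; statement counts differ, and every declared input agrees.
Spot check at x=4, y=1, z=6 — price: t := 4 | u := 0 | ((max(x, z) - (z + z)) == (u + y)): false | ((1 - -2) != (9 - u)): true | t := -3 | t := -1 | result 1. price_opt: t := 4 | u := 0 | ((max(x, z) - (z + z)) == (u + y)): false | (not ((1 - -2) == (9 - u))): true | t := -3 | t := -1 | result 1. Both give 1.
Sweeping the whole domain (256 inputs) finds no disagreement.
verdict: equivalent


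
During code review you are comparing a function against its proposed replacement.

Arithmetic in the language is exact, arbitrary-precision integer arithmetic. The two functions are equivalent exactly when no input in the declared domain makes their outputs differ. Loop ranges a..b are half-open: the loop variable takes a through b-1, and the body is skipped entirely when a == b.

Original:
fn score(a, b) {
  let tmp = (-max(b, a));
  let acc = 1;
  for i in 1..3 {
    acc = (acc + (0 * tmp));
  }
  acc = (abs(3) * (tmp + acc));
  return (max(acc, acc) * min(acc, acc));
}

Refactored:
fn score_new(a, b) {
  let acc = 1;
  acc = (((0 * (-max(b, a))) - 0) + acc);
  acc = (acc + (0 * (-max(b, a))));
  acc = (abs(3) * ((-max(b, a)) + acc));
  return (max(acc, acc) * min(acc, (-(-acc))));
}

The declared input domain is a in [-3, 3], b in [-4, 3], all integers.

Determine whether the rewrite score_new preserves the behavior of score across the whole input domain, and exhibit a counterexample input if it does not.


Comparing the listings, the differences include: local variable names differ, plus loop structure differs, plus statement counts differ, plus arithmetic usage differs, plus constant usage differs, plus min/max/abs usage differs.
Spot check at a=-1, b=-1 — score: tmp=1, then acc=1, then (i=1), then acc=1, then (i=2), then acc=1, then acc=6, then returns 36. score_new: acc=1, then acc=1, then acc=1, then acc=6, then returns 36. Both give 36.
An exhaustive pass over the 56 declared inputs shows identical outputs.
verdict: equivalent


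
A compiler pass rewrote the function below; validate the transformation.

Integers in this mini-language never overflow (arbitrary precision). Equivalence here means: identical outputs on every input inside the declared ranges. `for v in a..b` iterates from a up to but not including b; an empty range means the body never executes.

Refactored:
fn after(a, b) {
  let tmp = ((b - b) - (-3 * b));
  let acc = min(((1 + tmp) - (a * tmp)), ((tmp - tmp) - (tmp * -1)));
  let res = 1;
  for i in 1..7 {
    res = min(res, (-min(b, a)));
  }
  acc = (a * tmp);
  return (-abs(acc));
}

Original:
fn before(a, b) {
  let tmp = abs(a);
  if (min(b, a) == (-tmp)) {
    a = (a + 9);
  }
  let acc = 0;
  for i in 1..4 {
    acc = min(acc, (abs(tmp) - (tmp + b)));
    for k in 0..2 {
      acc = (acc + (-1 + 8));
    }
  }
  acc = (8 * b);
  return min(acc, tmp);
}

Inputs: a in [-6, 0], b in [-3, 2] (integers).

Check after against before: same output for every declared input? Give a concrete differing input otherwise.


Run the pair on a=-6, b=-3.
before: tmp := 6 | (min(b, a) == (-tmp)): true | a := 3 | acc := 0 | iter i=1: | acc := 0 | iter k=0: | acc := 7 | iter k=1: | acc := 14 | iter i=2: | acc := 3 | iter k=0: | acc := 10 | iter k=1: | acc := 17 | iter i=3: | acc := 3 | iter k=0: | acc := 10 | iter k=1: | acc := 17 | acc := -24 | result -24
after: tmp := -9 | acc := -62 | res := 1 | iter i=1: | res := 1 | iter i=2: | res := 1 | iter i=3: | res := 1 | iter i=4: | res := 1 | iter i=5: | res := 1 | iter i=6: | res := 1 | acc := 54 | result -54
-24 against -54: the behavior changed.
verdict: not equivalent; witness: a=-6, b=-3


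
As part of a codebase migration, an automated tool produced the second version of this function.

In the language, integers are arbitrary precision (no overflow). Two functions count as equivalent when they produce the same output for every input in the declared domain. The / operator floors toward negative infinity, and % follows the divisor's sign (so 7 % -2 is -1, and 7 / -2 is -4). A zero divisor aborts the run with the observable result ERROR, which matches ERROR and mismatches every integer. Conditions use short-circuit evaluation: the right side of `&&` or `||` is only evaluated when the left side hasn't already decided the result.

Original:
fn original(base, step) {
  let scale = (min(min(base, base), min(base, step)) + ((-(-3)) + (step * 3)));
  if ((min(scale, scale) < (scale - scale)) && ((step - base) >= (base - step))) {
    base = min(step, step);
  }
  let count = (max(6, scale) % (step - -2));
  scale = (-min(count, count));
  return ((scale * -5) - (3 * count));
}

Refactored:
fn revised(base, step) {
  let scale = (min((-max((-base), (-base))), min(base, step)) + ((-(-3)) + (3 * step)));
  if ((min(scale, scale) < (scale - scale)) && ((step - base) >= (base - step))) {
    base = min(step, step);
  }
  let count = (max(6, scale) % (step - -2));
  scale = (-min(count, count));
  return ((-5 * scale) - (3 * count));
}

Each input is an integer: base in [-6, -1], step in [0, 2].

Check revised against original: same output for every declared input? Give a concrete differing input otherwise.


Equivalent — the differences include min/max/abs usage differs, yet no declared input distinguishes the two.
As a probe, take base=-1, step=0: original runs scale becomes 2; next ((min(scale, scale) < (scale - scale)) && ((step - base) >= (base - step))) evaluates to false; next count becomes 0; next scale becomes 0; next final value 0; revised runs scale becomes 2; next ((min(scale, scale) < (scale - scale)) && ((step - base) >= (base - step))) evaluates to false; next count becomes 0; next scale becomes 0; next final value 0; both end at 0.
Sweeping the whole domain (18 inputs) finds no disagreement.
verdict: equivalent


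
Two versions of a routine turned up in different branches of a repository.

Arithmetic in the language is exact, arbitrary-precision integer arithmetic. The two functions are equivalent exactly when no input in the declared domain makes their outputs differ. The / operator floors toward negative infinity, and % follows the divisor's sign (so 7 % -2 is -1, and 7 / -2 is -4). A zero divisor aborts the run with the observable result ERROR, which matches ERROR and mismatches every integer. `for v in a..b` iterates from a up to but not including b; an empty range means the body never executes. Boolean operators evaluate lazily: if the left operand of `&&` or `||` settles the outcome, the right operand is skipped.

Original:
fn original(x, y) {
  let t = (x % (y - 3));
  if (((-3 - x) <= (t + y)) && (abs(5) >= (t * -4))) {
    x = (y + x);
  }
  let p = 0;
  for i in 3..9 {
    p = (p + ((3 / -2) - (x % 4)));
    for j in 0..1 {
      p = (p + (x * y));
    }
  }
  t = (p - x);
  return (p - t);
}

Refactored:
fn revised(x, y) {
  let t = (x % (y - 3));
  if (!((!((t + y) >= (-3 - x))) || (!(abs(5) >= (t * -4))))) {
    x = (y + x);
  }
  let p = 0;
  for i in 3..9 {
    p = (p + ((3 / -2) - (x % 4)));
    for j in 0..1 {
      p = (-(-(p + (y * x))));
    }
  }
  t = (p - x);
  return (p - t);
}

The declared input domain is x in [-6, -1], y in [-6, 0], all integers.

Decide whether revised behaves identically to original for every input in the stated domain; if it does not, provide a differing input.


The two are interchangeable: boolean connective usage differs; and comparison usage differs, and every declared input agrees.
Spot check at x=-6, y=-5 — original: t becomes -6; next (((-3 - x) <= (t + y)) && (abs(5) >= (t * -4))) evaluates to false; next p becomes 0; next at i=3:; next p becomes -4; next at j=0:; next p becomes 26; next at i=4:; next p becomes 22; next at j=0:; next p becomes 52; next at i=5:; next p becomes 48; next at j=0:; next p becomes 78; next at i=6:; next p becomes 74; next at j=0:; next p becomes 104; next at i=7:; next p becomes 100; next at j=0:; next p becomes 130; next at i=8:; next p becomes 126; next at j=0:; next p becomes 156; next t becomes 162; next final value -6. revised: t becomes -6; next (!((!((t + y) >= (-3 - x))) || (!(abs(5) >= (t * -4))))) evaluates to false; next p becomes 0; next at i=3:; next p becomes -4; next at j=0:; next p becomes 26; next at i=4:; next p becomes 22; next at j=0:; next p becomes 52; next at i=5:; next p becomes 48; next at j=0:; next p becomes 78; next at i=6:; next p becomes 74; next at j=0:; next p becomes 104; next at i=7:; next p becomes 100; next at j=0:; next p becomes 130; next at i=8:; next p becomes 126; next at j=0:; next p becomes 156; next t becomes 162; next final value -6. Both give -6.
Across all 42 domain points the two functions coincide.
verdict: equivalent


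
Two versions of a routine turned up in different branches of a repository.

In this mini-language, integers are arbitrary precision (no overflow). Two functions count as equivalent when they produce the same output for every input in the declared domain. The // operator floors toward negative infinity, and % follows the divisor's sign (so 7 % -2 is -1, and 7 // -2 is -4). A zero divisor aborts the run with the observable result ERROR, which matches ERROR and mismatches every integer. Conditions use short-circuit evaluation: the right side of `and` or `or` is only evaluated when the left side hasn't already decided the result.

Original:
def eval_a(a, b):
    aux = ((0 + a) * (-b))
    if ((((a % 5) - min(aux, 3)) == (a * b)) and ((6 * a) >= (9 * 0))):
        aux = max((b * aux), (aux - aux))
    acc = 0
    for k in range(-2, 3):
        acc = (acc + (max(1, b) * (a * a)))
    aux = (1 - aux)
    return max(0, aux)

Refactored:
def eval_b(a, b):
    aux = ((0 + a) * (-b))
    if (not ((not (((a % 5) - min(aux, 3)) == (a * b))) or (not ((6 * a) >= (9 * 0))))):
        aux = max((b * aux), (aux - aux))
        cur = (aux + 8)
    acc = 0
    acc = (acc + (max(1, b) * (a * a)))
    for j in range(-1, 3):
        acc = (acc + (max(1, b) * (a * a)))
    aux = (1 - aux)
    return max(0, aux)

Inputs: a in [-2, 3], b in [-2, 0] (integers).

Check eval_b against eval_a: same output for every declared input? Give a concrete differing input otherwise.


Reading the diff, among the changes: constant usage differs; min/max/abs usage differs; arithmetic usage differs; local variable names differ; loop structure differs; boolean connective usage differs; statement counts differ.
Tracing a=-1, b=-1: eval_a: aux=-1, then ((((a % 5) - min(aux, 3)) == (a * b)) and ((6 * a) >= (9 * 0))) is false, then acc=0, then (k=-2), then acc=1, then (k=-1), then acc=2, then (k=0), then acc=3, then (k=1), then acc=4, then (k=2), then acc=5, then aux=2, then returns 2 | eval_b: aux=-1, then (not ((not (((a % 5) - min(aux, 3)) == (a * b))) or (not ((6 * a) >= (9 * 0))))) is false, then acc=0, then acc=1, then (j=-1), then acc=2, then (j=0), then acc=3, then (j=1), then acc=4, then (j=2), then acc=5, then aux=2, then returns 2 — matching result 2.
Across all 18 domain points the two functions coincide.
verdict: equivalent


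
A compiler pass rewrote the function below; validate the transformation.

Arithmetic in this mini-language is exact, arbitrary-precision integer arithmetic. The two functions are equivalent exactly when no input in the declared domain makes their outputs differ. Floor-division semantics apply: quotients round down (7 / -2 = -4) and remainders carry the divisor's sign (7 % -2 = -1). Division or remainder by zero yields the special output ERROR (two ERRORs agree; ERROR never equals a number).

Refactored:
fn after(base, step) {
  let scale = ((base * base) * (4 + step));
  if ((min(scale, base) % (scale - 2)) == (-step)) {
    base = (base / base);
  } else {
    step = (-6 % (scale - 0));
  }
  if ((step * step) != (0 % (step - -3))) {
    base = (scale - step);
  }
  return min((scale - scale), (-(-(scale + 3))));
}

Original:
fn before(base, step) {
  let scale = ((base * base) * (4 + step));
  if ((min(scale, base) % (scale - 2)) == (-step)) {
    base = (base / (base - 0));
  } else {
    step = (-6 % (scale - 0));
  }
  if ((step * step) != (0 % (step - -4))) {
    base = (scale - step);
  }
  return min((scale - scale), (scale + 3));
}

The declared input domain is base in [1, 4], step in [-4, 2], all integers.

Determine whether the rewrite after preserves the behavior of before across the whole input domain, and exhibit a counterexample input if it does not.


On input base=3, step=-3, before returns 0 while after returns ERROR.
verdict: not equivalent; witness: base=3, step=-3


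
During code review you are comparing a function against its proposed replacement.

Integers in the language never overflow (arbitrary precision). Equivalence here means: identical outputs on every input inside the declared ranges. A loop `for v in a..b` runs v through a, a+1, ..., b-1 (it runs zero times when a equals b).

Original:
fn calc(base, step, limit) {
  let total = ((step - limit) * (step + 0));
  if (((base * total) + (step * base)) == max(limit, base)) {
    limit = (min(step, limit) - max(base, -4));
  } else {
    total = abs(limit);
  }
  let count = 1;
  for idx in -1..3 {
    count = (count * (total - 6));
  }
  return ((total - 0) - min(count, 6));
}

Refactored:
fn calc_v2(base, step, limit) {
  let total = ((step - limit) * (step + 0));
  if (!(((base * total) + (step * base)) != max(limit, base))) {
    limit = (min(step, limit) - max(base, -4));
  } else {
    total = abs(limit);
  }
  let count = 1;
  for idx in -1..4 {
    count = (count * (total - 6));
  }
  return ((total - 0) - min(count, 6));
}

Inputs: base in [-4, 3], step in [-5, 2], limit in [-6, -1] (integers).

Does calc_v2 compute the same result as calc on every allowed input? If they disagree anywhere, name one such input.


The rewrite breaks on base=-4, step=-5, limit=-5, where the results are 4 and 6.
calc: total=0, then (((base * total) + (step * base)) == max(limit, base)) is false, then total=5, then count=1, then (idx=-1), then count=-1, then (idx=0), then count=1, then (idx=1), then count=-1, then (idx=2), then count=1, then returns 4
calc_v2: total=0, then (!(((base * total) + (step * base)) != max(limit, base))) is false, then total=5, then count=1, then (idx=-1), then count=-1, then (idx=0), then count=1, then (idx=1), then count=-1, then (idx=2), then count=1, then (idx=3), then count=-1, then returns 6
verdict: not equivalent; witness: base=-4, step=-5, limit=-5


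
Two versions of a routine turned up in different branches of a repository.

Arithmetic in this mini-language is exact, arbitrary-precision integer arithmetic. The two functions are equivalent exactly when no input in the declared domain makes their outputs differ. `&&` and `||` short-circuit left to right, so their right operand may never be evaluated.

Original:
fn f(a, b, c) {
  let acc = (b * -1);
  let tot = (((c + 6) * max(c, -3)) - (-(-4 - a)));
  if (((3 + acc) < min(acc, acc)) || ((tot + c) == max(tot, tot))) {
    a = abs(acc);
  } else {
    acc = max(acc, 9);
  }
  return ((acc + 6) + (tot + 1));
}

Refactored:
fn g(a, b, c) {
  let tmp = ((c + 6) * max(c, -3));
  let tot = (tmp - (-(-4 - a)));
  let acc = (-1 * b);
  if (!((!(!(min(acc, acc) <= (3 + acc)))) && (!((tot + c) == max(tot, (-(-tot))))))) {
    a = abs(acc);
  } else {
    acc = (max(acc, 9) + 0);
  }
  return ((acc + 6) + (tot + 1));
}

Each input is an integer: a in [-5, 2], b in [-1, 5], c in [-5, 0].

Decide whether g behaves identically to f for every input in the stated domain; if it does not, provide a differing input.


Equivalent — the differences include constant usage differs; and statement counts differ; and boolean connective usage differs; and local variable names differ; and comparison usage differs; and arithmetic usage differs, yet no declared input distinguishes the two.
One worked example (a=-1, b=4, c=-5) — f: acc = -4; tot = -6; (((3 + acc) < min(acc, acc)) || ((tot + c) == max(tot, tot))) -> false; acc = 9; return 10; g: tmp = -3; tot = -6; acc = -4; (!((!(!(min(acc, acc) <= (3 + acc)))) && (!((tot + c) == max(tot, (-(-tot))))))) -> false; acc = 9; return 10; agreement on 10.
Every one of the 336 inputs gives matching results.
verdict: equivalent


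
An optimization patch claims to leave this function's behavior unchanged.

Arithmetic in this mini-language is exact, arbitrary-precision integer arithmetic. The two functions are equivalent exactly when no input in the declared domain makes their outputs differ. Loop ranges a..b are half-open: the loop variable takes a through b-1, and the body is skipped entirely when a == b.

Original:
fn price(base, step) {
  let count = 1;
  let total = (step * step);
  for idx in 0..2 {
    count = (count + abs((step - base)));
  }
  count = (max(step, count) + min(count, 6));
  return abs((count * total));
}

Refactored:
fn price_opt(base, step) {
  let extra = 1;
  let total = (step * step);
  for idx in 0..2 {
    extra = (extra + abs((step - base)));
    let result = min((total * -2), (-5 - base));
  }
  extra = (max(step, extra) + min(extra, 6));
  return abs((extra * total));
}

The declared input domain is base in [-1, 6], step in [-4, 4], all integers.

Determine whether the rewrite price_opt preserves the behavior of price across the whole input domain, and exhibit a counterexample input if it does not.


The diff adds an assignment to `result` whose value nothing reads, which nothing downstream consumes; all 72 inputs agree.
verdict: equivalent


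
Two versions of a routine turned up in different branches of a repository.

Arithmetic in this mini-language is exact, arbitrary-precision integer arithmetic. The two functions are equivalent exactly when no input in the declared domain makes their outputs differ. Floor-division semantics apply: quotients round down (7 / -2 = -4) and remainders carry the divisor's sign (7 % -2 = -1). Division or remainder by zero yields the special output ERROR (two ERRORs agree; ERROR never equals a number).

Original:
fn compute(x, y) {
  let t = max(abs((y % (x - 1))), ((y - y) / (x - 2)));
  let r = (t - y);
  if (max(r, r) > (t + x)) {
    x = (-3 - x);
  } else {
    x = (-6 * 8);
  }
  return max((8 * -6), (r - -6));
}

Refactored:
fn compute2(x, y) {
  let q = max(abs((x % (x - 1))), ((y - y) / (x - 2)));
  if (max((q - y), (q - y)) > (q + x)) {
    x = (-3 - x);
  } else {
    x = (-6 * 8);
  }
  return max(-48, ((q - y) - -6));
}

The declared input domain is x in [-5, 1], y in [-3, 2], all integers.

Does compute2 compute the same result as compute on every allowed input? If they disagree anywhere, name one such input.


At x=-5, y=-3: compute gives 12, compute2 gives 14.
verdict: not equivalent; witness: x=-5, y=-3


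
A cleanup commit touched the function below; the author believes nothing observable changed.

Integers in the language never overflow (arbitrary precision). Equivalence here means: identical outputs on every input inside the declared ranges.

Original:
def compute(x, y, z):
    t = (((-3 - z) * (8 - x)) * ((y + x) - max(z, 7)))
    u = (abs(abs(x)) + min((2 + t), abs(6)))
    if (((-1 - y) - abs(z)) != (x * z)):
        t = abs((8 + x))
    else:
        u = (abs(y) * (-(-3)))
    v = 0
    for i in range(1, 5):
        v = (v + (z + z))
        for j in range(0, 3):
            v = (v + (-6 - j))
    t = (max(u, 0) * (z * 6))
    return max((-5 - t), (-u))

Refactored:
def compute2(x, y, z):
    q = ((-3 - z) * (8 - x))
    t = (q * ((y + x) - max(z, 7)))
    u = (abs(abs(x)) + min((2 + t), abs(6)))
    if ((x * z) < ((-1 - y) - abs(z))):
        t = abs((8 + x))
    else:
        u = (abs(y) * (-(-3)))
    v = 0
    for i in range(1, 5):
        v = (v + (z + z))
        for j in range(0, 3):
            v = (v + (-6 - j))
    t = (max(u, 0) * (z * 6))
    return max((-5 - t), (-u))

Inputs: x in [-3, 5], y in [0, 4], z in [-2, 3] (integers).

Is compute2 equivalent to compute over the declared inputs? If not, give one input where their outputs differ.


Run the pair on x=-3, y=0, z=-2.
compute: t := 110 | u := 9 | (((-1 - y) - abs(z)) != (x * z)): true | t := 5 | v := 0 | iter i=1: | v := -4 | iter j=0: | v := -10 | iter j=1: | v := -17 | iter j=2: | v := -25 | iter i=2: | v := -29 | iter j=0: | v := -35 | iter j=1: | v := -42 | iter j=2: | v := -50 | iter i=3: | v := -54 | iter j=0: | v := -60 | iter j=1: | v := -67 | iter j=2: | v := -75 | iter i=4: | v := -79 | iter j=0: | v := -85 | iter j=1: | v := -92 | iter j=2: | v := -100 | t := -108 | result 103
compute2: q := -11 | t := 110 | u := 9 | ((x * z) < ((-1 - y) - abs(z))): false | u := 0 | v := 0 | iter i=1: | v := -4 | iter j=0: | v := -10 | iter j=1: | v := -17 | iter j=2: | v := -25 | iter i=2: | v := -29 | iter j=0: | v := -35 | iter j=1: | v := -42 | iter j=2: | v := -50 | iter i=3: | v := -54 | iter j=0: | v := -60 | iter j=1: | v := -67 | iter j=2: | v := -75 | iter i=4: | v := -79 | iter j=0: | v := -85 | iter j=1: | v := -92 | iter j=2: | v := -100 | t := 0 | result 0
103 and 0 differ, so these are not the same function on this domain.
verdict: not equivalent; witness: x=-3, y=0, z=-2


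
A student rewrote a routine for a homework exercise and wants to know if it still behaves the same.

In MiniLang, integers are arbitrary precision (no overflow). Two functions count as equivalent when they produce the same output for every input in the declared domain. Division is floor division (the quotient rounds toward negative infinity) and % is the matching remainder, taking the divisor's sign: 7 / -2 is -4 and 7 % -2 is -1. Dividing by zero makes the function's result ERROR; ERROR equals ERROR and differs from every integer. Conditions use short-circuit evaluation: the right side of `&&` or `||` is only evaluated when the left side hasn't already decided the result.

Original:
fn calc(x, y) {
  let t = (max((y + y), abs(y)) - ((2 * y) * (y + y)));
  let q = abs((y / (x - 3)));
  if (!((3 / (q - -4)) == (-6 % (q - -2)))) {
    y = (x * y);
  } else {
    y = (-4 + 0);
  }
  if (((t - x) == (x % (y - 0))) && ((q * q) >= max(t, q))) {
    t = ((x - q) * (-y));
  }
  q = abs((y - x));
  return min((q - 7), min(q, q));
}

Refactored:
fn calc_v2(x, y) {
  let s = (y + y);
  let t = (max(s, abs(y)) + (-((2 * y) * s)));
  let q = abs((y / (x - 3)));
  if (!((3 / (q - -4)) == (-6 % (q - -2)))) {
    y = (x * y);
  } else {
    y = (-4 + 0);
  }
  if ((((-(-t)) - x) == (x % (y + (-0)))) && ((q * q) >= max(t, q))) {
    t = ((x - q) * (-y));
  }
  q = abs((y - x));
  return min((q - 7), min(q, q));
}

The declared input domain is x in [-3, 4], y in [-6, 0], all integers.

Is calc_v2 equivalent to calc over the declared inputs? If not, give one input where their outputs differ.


The two are interchangeable: statement counts differ; and local variable names differ; and arithmetic usage differs, and every declared input agrees.
Spot check at x=3, y=-4 — calc: t=-60, then a zero divisor aborts: ERROR. calc_v2: s=-8, then t=-60, then a zero divisor aborts: ERROR. Both give ERROR.
Across all 56 domain points the two functions coincide.
verdict: equivalent


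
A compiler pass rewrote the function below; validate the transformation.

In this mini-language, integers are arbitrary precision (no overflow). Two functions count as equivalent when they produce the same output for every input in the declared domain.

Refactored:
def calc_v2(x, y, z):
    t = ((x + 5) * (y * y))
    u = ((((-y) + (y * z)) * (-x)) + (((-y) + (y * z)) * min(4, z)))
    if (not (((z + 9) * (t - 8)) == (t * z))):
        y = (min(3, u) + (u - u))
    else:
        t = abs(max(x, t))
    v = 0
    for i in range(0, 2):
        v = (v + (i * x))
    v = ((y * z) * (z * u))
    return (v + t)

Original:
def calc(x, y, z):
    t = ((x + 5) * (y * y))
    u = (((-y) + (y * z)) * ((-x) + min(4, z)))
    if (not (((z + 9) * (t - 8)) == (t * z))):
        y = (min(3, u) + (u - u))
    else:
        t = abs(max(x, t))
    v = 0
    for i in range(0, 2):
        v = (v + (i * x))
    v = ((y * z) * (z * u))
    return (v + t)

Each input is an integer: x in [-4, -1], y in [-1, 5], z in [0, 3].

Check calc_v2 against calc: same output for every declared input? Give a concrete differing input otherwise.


The two versions differ — the changes include arithmetic usage differs.
Tracing x=-3, y=5, z=0: calc: t=50, then u=-15, then (not (((z + 9) * (t - 8)) == (t * z))) is true, then y=-15, then v=0, then (i=0), then v=0, then (i=1), then v=-3, then v=0, then returns 50 | calc_v2: t=50, then u=-15, then (not (((z + 9) * (t - 8)) == (t * z))) is true, then y=-15, then v=0, then (i=0), then v=0, then (i=1), then v=-3, then v=0, then returns 50 — matching result 50.
Sweeping the whole domain (112 inputs) finds no disagreement.
verdict: equivalent


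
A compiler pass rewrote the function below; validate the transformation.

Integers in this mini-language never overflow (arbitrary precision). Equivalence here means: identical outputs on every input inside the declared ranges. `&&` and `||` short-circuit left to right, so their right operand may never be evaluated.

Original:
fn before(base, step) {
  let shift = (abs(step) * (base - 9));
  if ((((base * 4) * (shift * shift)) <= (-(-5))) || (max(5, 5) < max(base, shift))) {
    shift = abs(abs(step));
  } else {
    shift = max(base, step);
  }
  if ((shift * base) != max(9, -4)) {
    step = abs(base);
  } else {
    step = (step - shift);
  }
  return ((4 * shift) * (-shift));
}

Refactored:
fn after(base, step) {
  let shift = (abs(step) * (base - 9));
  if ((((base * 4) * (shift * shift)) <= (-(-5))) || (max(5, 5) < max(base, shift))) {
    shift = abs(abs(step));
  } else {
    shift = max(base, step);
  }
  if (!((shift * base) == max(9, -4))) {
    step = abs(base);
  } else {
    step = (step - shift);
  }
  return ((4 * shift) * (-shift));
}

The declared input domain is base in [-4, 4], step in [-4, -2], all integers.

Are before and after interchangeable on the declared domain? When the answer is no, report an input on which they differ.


Although boolean connective usage differs, and comparison usage differs, 27/27 inputs agree.
verdict: equivalent


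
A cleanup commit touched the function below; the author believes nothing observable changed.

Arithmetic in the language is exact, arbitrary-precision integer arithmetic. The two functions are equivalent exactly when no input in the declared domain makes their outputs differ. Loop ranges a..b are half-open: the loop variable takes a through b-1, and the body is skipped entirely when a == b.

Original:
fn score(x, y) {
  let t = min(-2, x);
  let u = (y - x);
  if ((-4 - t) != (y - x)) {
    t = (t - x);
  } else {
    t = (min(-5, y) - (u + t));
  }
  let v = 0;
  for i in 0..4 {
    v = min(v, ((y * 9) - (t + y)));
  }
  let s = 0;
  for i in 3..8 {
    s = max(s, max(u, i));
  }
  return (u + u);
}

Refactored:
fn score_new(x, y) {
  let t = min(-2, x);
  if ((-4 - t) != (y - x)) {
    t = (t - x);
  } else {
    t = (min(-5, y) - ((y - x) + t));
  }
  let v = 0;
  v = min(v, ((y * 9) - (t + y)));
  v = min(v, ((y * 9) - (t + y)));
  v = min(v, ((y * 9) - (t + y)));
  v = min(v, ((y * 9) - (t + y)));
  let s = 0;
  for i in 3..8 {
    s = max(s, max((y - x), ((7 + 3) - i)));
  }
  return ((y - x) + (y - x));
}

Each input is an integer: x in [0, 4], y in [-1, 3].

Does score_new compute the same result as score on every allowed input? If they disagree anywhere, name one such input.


Reading the diff, among the changes: local variable names differ, statement counts differ, arithmetic usage differs, constant usage differs, loop structure differs, min/max/abs usage differs.
Spot check at x=2, y=2 — score: t=-2, then u=0, then ((-4 - t) != (y - x)) is true, then t=-4, then v=0, then (i=0), then v=0, then (i=1), then v=0, then (i=2), then v=0, then (i=3), then v=0, then s=0, then (i=3), then s=3, then (i=4), then s=4, then (i=5), then s=5, then (i=6), then s=6, then (i=7), then s=7, then returns 0. score_new: t=-2, then ((-4 - t) != (y - x)) is true, then t=-4, then v=0, then v=0, then v=0, then v=0, then v=0, then s=0, then (i=3), then s=7, then (i=4), then s=7, then (i=5), then s=7, then (i=6), then s=7, then (i=7), then s=7, then returns 0. Both give 0.
Checked all 25 inputs in the declared domain: the outputs agree on every one.
verdict: equivalent


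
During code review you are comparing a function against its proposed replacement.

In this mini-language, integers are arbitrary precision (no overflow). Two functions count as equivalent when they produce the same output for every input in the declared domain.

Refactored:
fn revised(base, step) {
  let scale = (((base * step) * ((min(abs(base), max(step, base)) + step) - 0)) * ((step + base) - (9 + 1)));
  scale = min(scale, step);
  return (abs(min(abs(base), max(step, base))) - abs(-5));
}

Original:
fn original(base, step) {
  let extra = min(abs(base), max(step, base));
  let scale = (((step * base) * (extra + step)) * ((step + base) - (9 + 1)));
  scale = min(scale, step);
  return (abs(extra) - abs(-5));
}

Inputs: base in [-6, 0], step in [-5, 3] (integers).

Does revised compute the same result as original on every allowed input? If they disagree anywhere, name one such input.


Equivalent — the differences include statement counts differ; min/max/abs usage differs; constant usage differs; local variable names differ; arithmetic usage differs, yet no declared input distinguishes the two.
Tracing base=-2, step=-2: original: extra = -2; scale = 224; scale = -2; return -3 | revised: scale = 224; scale = -2; return -3 — matching result -3.
Sweeping the whole domain (63 inputs) finds no disagreement.
verdict: equivalent
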